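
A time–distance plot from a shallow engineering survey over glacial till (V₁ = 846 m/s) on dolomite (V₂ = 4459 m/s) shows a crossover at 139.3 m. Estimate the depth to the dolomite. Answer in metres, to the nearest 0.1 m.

h = (x_cross/2)·√((V₂−V₁)/(V₂+V₁)).
(V₂−V₁)/(V₂+V₁) = (4459−846)/(4459+846) = 0.6811; √ = 0.8253.
h = (139.3/2)·0.8253 = 57.48 m.

57.5 m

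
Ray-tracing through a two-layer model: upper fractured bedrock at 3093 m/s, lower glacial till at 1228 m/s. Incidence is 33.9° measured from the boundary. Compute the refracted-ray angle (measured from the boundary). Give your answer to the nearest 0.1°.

70.8°

Convert to the normal: θ₁ = 90° − 33.9° = 56.1°.
Snell's law: sin θ₂ = (V₂/V₁)·sin θ₁ = (1228/3093)·sin 56.1° = 0.3295.
θ₂ = sin⁻¹(0.3295) = 19.24° (from vertical).
From the interface: 90° − 19.24° = 70.76°.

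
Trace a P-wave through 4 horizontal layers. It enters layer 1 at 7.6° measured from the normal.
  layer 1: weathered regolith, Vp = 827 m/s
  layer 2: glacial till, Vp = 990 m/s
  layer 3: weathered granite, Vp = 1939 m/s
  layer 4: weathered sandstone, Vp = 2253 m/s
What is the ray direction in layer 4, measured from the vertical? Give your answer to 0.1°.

Snell's law across each interface conserves sin θ / V, so sin θ_4 = V_4·sin θ₁/V₁.
sin θ_4 = 2253 × sin 7.6° / 827 = 0.3603.
θ_4 = 21.12° from the vertical.

21.1°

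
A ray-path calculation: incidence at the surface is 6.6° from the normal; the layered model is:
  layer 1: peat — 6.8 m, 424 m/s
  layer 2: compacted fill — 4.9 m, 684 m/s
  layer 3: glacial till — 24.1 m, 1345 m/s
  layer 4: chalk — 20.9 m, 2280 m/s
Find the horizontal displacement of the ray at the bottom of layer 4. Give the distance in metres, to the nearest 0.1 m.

p = sin θ₁/V₁ = sin 6.6°/424 = 2.7108e-04 s/m is conserved through the stack.
Layer 1: θ = 6.60°; offset = 6.8·tan 6.60° = 0.787 m.
Layer 2: sin θ = p·684 = 0.1854 → θ = 10.69°; offset = 4.9·tan 10.69° = 0.925 m.
Layer 3: sin θ = p·1345 = 0.3646 → θ = 21.38°; offset = 24.1·tan 21.38° = 9.436 m.
Layer 4: sin θ = p·2280 = 0.6181 → θ = 38.17°; offset = 20.9·tan 38.17° = 16.432 m.
Σ offsets = 27.579 m.

27.6 m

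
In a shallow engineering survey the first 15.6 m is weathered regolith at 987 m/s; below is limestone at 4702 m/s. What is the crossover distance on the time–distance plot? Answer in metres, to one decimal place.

θ_c = arcsin(987/4702) = 12.12°, so cos θ_c = 0.9777 and tᵢ = 2h cos θ_c/V₁ = 0.0309 s.
At crossover x/V₁ = x/V₂ + tᵢ ⇒ x = tᵢ/(1/V₁ − 1/V₂) = 0.03091/(1.0132e-03 − 2.1268e-04) = 38.61 m.

38.6 m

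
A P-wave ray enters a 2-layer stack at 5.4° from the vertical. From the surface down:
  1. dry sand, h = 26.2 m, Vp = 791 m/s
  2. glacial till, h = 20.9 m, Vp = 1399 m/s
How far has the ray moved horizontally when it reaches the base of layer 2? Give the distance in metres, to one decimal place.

Ray parameter p = sin 5.4° / 791 m/s = 1.1897e-04 s/m.
Layer 1: θ = 5.40°; offset = 26.2·tan 5.40° = 2.477 m.
Layer 2: sin θ = p·1399 = 0.1664 → θ = 9.58°; offset = 20.9·tan 9.58° = 3.528 m.
Σ offsets = 6.005 m.

6.0 m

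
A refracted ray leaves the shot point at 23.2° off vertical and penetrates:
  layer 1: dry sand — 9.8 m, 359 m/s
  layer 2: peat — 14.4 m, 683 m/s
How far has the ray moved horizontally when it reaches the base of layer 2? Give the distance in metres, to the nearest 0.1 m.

20.5 m

Ray parameter p = sin 23.2° / 359 m/s = 1.0973e-03 s/m.
Layer 1: θ = 23.20°; offset = 9.8·tan 23.20° = 4.200 m.
Layer 2: sin θ = p·683 = 0.7495 → θ = 48.55°; offset = 14.4·tan 48.55° = 16.302 m.
Σ offsets = 20.502 m.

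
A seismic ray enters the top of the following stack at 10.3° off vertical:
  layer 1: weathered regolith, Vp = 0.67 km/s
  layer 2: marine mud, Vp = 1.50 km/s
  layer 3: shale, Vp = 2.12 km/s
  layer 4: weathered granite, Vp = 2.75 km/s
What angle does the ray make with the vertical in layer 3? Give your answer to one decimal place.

Ray parameter p = sin 10.3° / 0.67 = 2.6687e-01 s/km.
sin θ_3 = p·V_3 = 2.6687e-01 × 2.12 = 0.5658.
θ_3 = 34.46° from the vertical.

34.5°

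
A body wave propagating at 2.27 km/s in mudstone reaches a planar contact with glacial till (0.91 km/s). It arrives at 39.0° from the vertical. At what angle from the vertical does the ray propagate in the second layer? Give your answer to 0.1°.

sin θ₁/V₁ = sin θ₂/V₂ ⇒ sin θ₂ = 0.91·sin 39.0°/2.27 = 0.91·0.6293/2.27 = 0.2523.
θ₂ = arcsin 0.2523 = 14.61° from the normal.

14.6°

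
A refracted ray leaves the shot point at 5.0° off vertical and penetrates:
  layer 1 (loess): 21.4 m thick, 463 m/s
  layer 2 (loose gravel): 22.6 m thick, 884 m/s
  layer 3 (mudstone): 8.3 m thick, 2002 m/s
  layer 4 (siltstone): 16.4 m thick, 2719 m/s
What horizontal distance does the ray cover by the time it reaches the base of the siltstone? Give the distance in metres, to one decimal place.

18.8 m

Apply Snell's law at each interface; in layer i the horizontal offset is hᵢ·tan θᵢ.
Layer 1: θ = 5.00°; offset = 21.4·tan 5.00° = 1.872 m.
Layer 2: sin θ = 884·sin 5.0°/463 = 0.1664, θ = 9.58°; offset = 22.6·tan 9.58° = 3.814 m.
Layer 3: sin θ = 2002·sin 5.0°/463 = 0.3769, θ = 22.14°; offset = 8.3·tan 22.14° = 3.377 m.
Layer 4: sin θ = 2719·sin 5.0°/463 = 0.5118, θ = 30.79°; offset = 16.4·tan 30.79° = 9.771 m.
Σ offsets = 18.834 m.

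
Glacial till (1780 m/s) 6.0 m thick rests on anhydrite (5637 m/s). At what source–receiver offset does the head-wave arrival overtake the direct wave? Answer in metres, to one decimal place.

x_cross = 2h·√((V₂+V₁)/(V₂−V₁)).
(V₂+V₁)/(V₂−V₁) = (5637+1780)/(5637−1780) = 1.9230; √ = 1.3867.
x_cross = 2·6.0·1.3867 = 16.64 m.

16.6 m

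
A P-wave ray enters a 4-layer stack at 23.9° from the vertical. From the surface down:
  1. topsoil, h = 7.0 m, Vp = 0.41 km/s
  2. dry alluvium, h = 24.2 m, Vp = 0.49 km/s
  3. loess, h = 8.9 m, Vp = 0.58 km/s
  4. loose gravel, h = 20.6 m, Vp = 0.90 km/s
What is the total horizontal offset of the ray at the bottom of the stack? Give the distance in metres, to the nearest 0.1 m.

Apply Snell's law at each interface; in layer i the horizontal offset is hᵢ·tan θᵢ.
Layer 1: θ = 23.90°; offset = 7.0·tan 23.90° = 3.102 m.
Layer 2: sin θ = 0.49·sin 23.9°/0.41 = 0.4842, θ = 28.96°; offset = 24.2·tan 28.96° = 13.392 m.
Layer 3: sin θ = 0.58·sin 23.9°/0.41 = 0.5731, θ = 34.97°; offset = 8.9·tan 34.97° = 6.225 m.
Layer 4: sin θ = 0.90·sin 23.9°/0.41 = 0.8893, θ = 62.79°; offset = 20.6·tan 62.79° = 40.066 m.
Total horizontal offset = 62.784 m.

62.8 m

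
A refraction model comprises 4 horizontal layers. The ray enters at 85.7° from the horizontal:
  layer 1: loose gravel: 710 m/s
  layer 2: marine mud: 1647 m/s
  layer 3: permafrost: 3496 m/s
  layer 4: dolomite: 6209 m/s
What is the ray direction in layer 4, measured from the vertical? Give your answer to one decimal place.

From the normal: θ₁ = 90° − 85.7° = 4.3°.
Ray parameter p = sin 4.3° / 710 = 1.0560e-04 s/m.
sin θ_4 = p·V_4 = 1.0560e-04 × 6209 = 0.6557.
θ_4 = arcsin 0.6557 = 40.97°.

41.0°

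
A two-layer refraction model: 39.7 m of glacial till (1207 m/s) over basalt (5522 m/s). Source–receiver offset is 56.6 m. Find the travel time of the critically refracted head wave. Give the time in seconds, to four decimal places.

θ_c = arcsin(V₁/V₂) = arcsin(1207/5522) = 12.63°, cos θ_c = 0.9758.
Intercept time tᵢ = 2h cos θ_c / V₁ = 2·39.7·0.9758/1207 = 0.06419 s.
t = x/V₂ + tᵢ = 56.6/5522 + 0.06419 = 0.07444 s.

0.0744 s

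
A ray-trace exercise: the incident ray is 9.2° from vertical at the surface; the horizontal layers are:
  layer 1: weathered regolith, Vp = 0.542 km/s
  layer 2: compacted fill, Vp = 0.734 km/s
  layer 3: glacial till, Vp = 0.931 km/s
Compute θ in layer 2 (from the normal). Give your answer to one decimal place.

12.5°

Snell's law across each interface conserves sin θ / V, so sin θ_2 = V_2·sin θ₁/V₁.
sin θ_2 = 0.734 × sin 9.2° / 0.542 = 0.2165.
θ_2 = 12.50° from the vertical.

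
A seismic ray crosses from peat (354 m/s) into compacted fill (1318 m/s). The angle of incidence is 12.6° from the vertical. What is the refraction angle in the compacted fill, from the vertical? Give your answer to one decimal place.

54.3°

sin θ₁/V₁ = sin θ₂/V₂ ⇒ sin θ₂ = 1318·sin 12.6°/354 = 1318·0.2181/354 = 0.8122.
θ₂ = sin⁻¹(0.8122) = 54.31° (from vertical).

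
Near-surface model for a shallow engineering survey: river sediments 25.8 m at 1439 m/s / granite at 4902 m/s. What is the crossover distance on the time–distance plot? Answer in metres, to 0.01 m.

69.82 m

x_cross = 2h·√((V₂+V₁)/(V₂−V₁)).
(V₂+V₁)/(V₂−V₁) = (4902+1439)/(4902−1439) = 1.8311; √ = 1.3532.
x_cross = 2·25.8·1.3532 = 69.82 m.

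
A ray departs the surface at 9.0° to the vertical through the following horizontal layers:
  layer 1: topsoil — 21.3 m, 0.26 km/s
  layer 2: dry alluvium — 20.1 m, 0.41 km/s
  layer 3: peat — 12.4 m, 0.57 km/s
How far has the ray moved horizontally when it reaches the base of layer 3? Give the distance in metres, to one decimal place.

13.0 m

Ray parameter p = sin 9.0° / 0.26 km/s = 6.0167e-01 s/km.
Layer 1: θ = 9.00°; offset = 21.3·tan 9.00° = 3.374 m.
Layer 2: sin θ = p·0.41 = 0.2467 → θ = 14.28°; offset = 20.1·tan 14.28° = 5.116 m.
Layer 3: sin θ = p·0.57 = 0.3430 → θ = 20.06°; offset = 12.4·tan 20.06° = 4.527 m.
Summing the layer offsets gives 13.017 m.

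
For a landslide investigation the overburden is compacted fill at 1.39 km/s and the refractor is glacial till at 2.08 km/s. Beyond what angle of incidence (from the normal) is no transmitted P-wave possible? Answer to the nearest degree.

At critical incidence the refracted ray runs along the interface (θ₂ = 90°), so sin θ_c = V₁/V₂.
θ_c = arcsin(1.39/2.08) = arcsin 0.6683 = 41.93°.

42°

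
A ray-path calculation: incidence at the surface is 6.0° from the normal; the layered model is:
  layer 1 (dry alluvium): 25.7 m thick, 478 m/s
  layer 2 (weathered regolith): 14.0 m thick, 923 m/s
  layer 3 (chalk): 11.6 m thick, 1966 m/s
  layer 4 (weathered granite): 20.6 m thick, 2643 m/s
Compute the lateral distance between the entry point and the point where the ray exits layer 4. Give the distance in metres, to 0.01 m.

Apply Snell's law at each interface; in layer i the horizontal offset is hᵢ·tan θᵢ.
Layer 1: θ = 6.00°; offset = 25.7·tan 6.00° = 2.7012 m.
Layer 2: sin θ = 923·sin 6.0°/478 = 0.2018, θ = 11.64°; offset = 14.0·tan 11.64° = 2.8851 m.
Layer 3: sin θ = 1966·sin 6.0°/478 = 0.4299, θ = 25.46°; offset = 11.6·tan 25.46° = 5.5236 m.
Layer 4: sin θ = 2643·sin 6.0°/478 = 0.5780, θ = 35.31°; offset = 20.6·tan 35.31° = 14.5898 m.
Total horizontal offset = 25.6998 m.

25.70 m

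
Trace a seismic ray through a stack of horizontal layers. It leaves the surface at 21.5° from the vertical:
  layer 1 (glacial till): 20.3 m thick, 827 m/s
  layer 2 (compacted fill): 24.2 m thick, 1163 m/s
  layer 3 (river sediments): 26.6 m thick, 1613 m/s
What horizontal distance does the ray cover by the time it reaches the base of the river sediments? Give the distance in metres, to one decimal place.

49.7 m

p = sin θ₁/V₁ = sin 21.5°/827 = 4.4317e-04 s/m is conserved through the stack.
Layer 1: θ = 21.50°; offset = 20.3·tan 21.50° = 7.996 m.
Layer 2: sin θ = p·1163 = 0.5154 → θ = 31.02°; offset = 24.2·tan 31.02° = 14.555 m.
Layer 3: sin θ = p·1613 = 0.7148 → θ = 45.63°; offset = 26.6·tan 45.63° = 27.191 m.
Summing the layer offsets gives 49.742 m.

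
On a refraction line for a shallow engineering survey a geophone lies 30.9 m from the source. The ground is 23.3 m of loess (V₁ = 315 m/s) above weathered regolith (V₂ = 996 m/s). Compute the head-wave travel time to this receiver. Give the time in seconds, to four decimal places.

t = x/V₂ + 2h·√(V₂²−V₁²)/(V₁V₂).
√(V₂²−V₁²) = √(996²−315²) = 944.9 m/s; delay term = 2·23.3·944.9/(315·996) = 0.14034 s.
t = 30.9/996 + 0.14034 = 0.17137 s.

0.1714 s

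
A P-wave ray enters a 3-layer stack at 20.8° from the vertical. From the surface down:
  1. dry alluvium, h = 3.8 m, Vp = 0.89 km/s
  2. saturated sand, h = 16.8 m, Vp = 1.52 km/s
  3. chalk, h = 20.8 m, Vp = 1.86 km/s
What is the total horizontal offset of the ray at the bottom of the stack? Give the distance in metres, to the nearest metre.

37 m

p = sin θ₁/V₁ = sin 20.8°/0.89 = 3.9900e-01 s/km is conserved through the stack.
Layer 1: θ = 20.80°; offset = 3.8·tan 20.80° = 1.443 m.
Layer 2: sin θ = p·1.52 = 0.6065 → θ = 37.34°; offset = 16.8·tan 37.34° = 12.814 m.
Layer 3: sin θ = p·1.86 = 0.7421 → θ = 47.91°; offset = 20.8·tan 47.91° = 23.031 m.
Summing the layer offsets gives 37.289 m.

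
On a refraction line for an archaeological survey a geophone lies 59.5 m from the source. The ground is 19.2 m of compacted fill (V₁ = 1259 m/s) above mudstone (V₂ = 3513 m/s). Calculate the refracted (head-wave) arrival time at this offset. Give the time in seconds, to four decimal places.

t = x/V₂ + 2h·√(V₂²−V₁²)/(V₁V₂).
√(V₂²−V₁²) = √(3513²−1259²) = 3279.6 m/s; delay term = 2·19.2·3279.6/(1259·3513) = 0.02847 s.
t = 59.5/3513 + 0.02847 = 0.04541 s.

0.0454 s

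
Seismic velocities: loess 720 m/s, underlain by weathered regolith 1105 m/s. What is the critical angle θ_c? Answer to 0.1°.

Critical incidence: sin θ_c = V₁/V₂ = 720/1105 = 0.6516.
θ_c = arcsin 0.6516 = 40.66°.

40.7°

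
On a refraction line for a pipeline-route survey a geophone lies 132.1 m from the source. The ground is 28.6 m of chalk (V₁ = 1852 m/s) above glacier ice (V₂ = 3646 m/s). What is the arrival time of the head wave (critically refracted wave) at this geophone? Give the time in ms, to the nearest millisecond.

θ_c = arcsin(V₁/V₂) = arcsin(1852/3646) = 30.53°, cos θ_c = 0.8614.
Intercept time tᵢ = 2h cos θ_c / V₁ = 2·28.6·0.8614/1852 = 0.02660 s.
t = x/V₂ + tᵢ = 132.1/3646 + 0.02660 = 0.06284 s.

63 ms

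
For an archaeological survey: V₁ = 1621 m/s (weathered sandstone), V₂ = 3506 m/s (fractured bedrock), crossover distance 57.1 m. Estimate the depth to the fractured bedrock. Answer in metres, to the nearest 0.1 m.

x_cross = 2h·√((V₂+V₁)/(V₂−V₁)) → h = x_cross / (2·√((V₂+V₁)/(V₂−V₁))).
√((V₂+V₁)/(V₂−V₁)) = √((3506+1621)/(3506−1621)) = 1.6492.
h = 57.1 / (2·1.6492) = 17.31 m.

17.3 m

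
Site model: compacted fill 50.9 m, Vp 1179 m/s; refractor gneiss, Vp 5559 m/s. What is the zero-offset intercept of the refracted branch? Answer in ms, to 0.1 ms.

tᵢ = 2h·√(V₂²−V₁²)/(V₁V₂).
√(V₂²−V₁²) = √(5559²−1179²) = 5432.5 m/s.
tᵢ = 2·50.9·5432.5/(1179·5559) = 0.08438 s.

84.4 ms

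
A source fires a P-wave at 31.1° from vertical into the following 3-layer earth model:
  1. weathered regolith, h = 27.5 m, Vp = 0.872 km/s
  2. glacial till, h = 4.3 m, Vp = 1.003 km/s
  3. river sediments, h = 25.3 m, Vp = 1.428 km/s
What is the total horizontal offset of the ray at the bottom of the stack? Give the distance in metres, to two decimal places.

Apply Snell's law at each interface; in layer i the horizontal offset is hᵢ·tan θᵢ.
Layer 1: θ = 31.10°; offset = 27.5·tan 31.10° = 16.5891 m.
Layer 2: sin θ = 1.003·sin 31.1°/0.872 = 0.5941, θ = 36.45°; offset = 4.3·tan 36.45° = 3.1761 m.
Layer 3: sin θ = 1.428·sin 31.1°/0.872 = 0.8459, θ = 57.77°; offset = 25.3·tan 57.77° = 40.1239 m.
Total horizontal offset = 59.8890 m.

59.89 m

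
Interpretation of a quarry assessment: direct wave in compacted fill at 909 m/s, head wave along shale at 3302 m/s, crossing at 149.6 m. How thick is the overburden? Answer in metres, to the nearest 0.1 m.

h = (x_cross/2)·√((V₂−V₁)/(V₂+V₁)).
(V₂−V₁)/(V₂+V₁) = (3302−909)/(3302+909) = 0.5683; √ = 0.7538.
h = (149.6/2)·0.7538 = 56.39 m.

56.4 m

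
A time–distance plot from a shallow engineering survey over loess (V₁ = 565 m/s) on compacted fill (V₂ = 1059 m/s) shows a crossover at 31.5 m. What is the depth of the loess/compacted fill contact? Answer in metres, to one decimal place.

8.7 m

h = (x_cross/2)·√((V₂−V₁)/(V₂+V₁)).
(V₂−V₁)/(V₂+V₁) = (1059−565)/(1059+565) = 0.3042; √ = 0.5515.
h = (31.5/2)·0.5515 = 8.69 m.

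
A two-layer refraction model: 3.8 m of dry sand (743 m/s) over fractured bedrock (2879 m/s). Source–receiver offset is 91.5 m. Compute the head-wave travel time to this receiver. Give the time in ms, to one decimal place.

41.7 ms

θ_c = arcsin(V₁/V₂) = arcsin(743/2879) = 14.96°, cos θ_c = 0.9661.
Intercept time tᵢ = 2h cos θ_c / V₁ = 2·3.8·0.9661/743 = 0.00988 s.
t = x/V₂ + tᵢ = 91.5/2879 + 0.00988 = 0.04166 s.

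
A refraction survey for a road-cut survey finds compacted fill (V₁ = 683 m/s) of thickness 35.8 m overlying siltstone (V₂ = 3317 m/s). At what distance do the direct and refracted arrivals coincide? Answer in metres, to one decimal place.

88.2 m

x_cross = 2h·√((V₂+V₁)/(V₂−V₁)).
(V₂+V₁)/(V₂−V₁) = (3317+683)/(3317−683) = 1.5186; √ = 1.2323.
x_cross = 2·35.8·1.2323 = 88.23 m.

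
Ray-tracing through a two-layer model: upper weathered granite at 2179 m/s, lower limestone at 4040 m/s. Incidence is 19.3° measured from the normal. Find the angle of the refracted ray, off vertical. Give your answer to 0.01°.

37.79°

sin θ₁/V₁ = sin θ₂/V₂ ⇒ sin θ₂ = 4040·sin 19.3°/2179 = 4040·0.3305/2179 = 0.6128.
θ₂ = arcsin 0.6128 = 37.79° from the normal.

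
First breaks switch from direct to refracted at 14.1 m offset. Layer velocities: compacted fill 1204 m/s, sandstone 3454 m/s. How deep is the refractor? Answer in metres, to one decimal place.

4.9 m

h = (x_cross/2)·√((V₂−V₁)/(V₂+V₁)).
(V₂−V₁)/(V₂+V₁) = (3454−1204)/(3454+1204) = 0.4830; √ = 0.6950.
h = (14.1/2)·0.6950 = 4.90 m.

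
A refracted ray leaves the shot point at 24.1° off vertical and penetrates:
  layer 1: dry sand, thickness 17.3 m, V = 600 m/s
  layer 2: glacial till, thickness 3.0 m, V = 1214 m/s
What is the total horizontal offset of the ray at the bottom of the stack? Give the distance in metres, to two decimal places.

Ray parameter p = sin 24.1° / 600 m/s = 6.8055e-04 s/m.
Layer 1: θ = 24.10°; offset = 17.3·tan 24.10° = 7.7387 m.
Layer 2: sin θ = p·1214 = 0.8262 → θ = 55.71°; offset = 3.0·tan 55.71° = 4.3994 m.
Summing the layer offsets gives 12.1380 m.

12.14 m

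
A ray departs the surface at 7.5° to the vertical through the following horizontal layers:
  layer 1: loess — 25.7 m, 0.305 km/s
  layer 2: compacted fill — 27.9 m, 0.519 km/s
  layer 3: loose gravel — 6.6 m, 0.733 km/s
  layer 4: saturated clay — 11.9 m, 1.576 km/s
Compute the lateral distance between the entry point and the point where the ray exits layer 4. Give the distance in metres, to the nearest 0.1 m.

Apply Snell's law at each interface; in layer i the horizontal offset is hᵢ·tan θᵢ.
Layer 1: θ = 7.50°; offset = 25.7·tan 7.50° = 3.383 m.
Layer 2: sin θ = 0.519·sin 7.5°/0.305 = 0.2221, θ = 12.83°; offset = 27.9·tan 12.83° = 6.356 m.
Layer 3: sin θ = 0.733·sin 7.5°/0.305 = 0.3137, θ = 18.28°; offset = 6.6·tan 18.28° = 2.180 m.
Layer 4: sin θ = 1.576·sin 7.5°/0.305 = 0.6745, θ = 42.41°; offset = 11.9·tan 42.41° = 10.871 m.
Total horizontal offset = 22.790 m.

22.8 m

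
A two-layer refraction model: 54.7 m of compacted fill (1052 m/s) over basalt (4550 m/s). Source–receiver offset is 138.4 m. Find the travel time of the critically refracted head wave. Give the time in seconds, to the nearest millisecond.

t = x/V₂ + 2h·√(V₂²−V₁²)/(V₁V₂).
√(V₂²−V₁²) = √(4550²−1052²) = 4426.7 m/s; delay term = 2·54.7·4426.7/(1052·4550) = 0.10117 s.
t = 138.4/4550 + 0.10117 = 0.13159 s.

0.132 s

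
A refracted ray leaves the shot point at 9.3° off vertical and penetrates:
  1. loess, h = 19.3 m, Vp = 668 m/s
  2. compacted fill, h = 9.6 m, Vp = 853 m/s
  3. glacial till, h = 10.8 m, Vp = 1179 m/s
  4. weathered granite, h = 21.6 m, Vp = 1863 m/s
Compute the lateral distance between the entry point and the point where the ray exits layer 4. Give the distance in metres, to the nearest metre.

19 m

Ray parameter p = sin 9.3° / 668 m/s = 2.4192e-04 s/m.
Layer 1: θ = 9.30°; offset = 19.3·tan 9.30° = 3.160 m.
Layer 2: sin θ = p·853 = 0.2064 → θ = 11.91°; offset = 9.6·tan 11.91° = 2.025 m.
Layer 3: sin θ = p·1179 = 0.2852 → θ = 16.57°; offset = 10.8·tan 16.57° = 3.214 m.
Layer 4: sin θ = p·1863 = 0.4507 → θ = 26.79°; offset = 21.6·tan 26.79° = 10.906 m.
Summing the layer offsets gives 19.305 m.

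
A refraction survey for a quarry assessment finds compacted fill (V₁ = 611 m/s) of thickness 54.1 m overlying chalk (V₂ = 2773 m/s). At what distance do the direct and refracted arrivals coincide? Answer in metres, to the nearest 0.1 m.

x_cross = 2h·√((V₂+V₁)/(V₂−V₁)).
(V₂+V₁)/(V₂−V₁) = (2773+611)/(2773−611) = 1.5652; √ = 1.2511.
x_cross = 2·54.1·1.2511 = 135.37 m.

135.4 m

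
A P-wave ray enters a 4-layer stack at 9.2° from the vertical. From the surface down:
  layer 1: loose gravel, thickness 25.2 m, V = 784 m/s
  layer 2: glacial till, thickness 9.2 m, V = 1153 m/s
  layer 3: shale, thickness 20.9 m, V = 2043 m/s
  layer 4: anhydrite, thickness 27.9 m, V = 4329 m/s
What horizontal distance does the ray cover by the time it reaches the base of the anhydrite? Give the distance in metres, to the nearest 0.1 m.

p = sin θ₁/V₁ = sin 9.2°/784 = 2.0393e-04 s/m is conserved through the stack.
Layer 1: θ = 9.20°; offset = 25.2·tan 9.20° = 4.082 m.
Layer 2: sin θ = p·1153 = 0.2351 → θ = 13.60°; offset = 9.2·tan 13.60° = 2.226 m.
Layer 3: sin θ = p·2043 = 0.4166 → θ = 24.62°; offset = 20.9·tan 24.62° = 9.578 m.
Layer 4: sin θ = p·4329 = 0.8828 → θ = 61.98°; offset = 27.9·tan 61.98° = 52.436 m.
Σ offsets = 68.322 m.

68.3 m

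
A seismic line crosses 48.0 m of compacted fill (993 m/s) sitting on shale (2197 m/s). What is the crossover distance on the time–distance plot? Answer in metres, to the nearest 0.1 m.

156.3 m

x_cross = 2h·√((V₂+V₁)/(V₂−V₁)).
(V₂+V₁)/(V₂−V₁) = (2197+993)/(2197−993) = 2.6495; √ = 1.6277.
x_cross = 2·48.0·1.6277 = 156.26 m.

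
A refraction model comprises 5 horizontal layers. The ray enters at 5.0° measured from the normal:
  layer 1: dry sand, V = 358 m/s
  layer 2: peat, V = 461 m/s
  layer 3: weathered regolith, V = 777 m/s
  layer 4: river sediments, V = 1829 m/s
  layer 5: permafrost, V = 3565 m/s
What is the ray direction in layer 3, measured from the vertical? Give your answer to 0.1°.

10.9°

Ray parameter p = sin 5.0° / 358 = 2.4345e-04 s/m.
sin θ_3 = p·V_3 = 2.4345e-04 × 777 = 0.1892.
θ_3 = arcsin 0.1892 = 10.90°.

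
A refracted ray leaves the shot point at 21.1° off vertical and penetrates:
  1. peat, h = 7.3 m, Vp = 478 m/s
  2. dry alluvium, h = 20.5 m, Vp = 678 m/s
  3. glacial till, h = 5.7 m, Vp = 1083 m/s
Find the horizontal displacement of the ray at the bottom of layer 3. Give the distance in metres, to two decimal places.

Apply Snell's law at each interface; in layer i the horizontal offset is hᵢ·tan θᵢ.
Layer 1: θ = 21.10°; offset = 7.3·tan 21.10° = 2.8168 m.
Layer 2: sin θ = 678·sin 21.1°/478 = 0.5106, θ = 30.71°; offset = 20.5·tan 30.71° = 12.1746 m.
Layer 3: sin θ = 1083·sin 21.1°/478 = 0.8156, θ = 54.65°; offset = 5.7·tan 54.65° = 8.0358 m.
Summing the layer offsets gives 23.0272 m.

23.03 m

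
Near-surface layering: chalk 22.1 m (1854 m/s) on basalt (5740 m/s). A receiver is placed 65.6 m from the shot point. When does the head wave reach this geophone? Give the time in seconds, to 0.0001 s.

0.0340 s

θ_c = arcsin(V₁/V₂) = arcsin(1854/5740) = 18.84°, cos θ_c = 0.9464.
Intercept time tᵢ = 2h cos θ_c / V₁ = 2·22.1·0.9464/1854 = 0.02256 s.
t = x/V₂ + tᵢ = 65.6/5740 + 0.02256 = 0.03399 s.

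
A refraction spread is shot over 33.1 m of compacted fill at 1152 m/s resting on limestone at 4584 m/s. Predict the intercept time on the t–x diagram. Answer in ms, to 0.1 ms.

tᵢ = 2h·√(V₂²−V₁²)/(V₁V₂).
√(V₂²−V₁²) = √(4584²−1152²) = 4436.9 m/s.
tᵢ = 2·33.1·4436.9/(1152·4584) = 0.05562 s.

55.6 ms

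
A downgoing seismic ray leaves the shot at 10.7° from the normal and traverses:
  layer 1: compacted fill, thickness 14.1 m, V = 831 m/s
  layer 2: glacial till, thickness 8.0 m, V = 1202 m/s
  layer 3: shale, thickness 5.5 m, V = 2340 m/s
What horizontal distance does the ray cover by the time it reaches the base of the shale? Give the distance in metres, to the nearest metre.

8 m

Ray parameter p = sin 10.7° / 831 m/s = 2.2343e-04 s/m.
Layer 1: θ = 10.70°; offset = 14.1·tan 10.70° = 2.664 m.
Layer 2: sin θ = p·1202 = 0.2686 → θ = 15.58°; offset = 8.0·tan 15.58° = 2.230 m.
Layer 3: sin θ = p·2340 = 0.5228 → θ = 31.52°; offset = 5.5·tan 31.52° = 3.373 m.
Summing the layer offsets gives 8.268 m.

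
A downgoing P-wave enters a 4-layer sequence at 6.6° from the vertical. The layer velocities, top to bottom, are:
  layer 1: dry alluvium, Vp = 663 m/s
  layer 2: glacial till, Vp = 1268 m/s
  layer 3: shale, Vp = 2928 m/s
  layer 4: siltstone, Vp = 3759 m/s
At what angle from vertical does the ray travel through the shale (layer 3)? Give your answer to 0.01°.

30.50°

Ray parameter p = sin 6.6° / 663 = 1.7336e-04 s/m.
sin θ_3 = p·V_3 = 1.7336e-04 × 2928 = 0.5076.
θ_3 = 30.50° from the vertical.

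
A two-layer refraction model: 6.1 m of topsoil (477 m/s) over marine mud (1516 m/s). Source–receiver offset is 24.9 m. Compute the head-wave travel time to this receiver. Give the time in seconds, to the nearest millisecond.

0.041 s

θ_c = arcsin(V₁/V₂) = arcsin(477/1516) = 18.34°, cos θ_c = 0.9492.
Intercept time tᵢ = 2h cos θ_c / V₁ = 2·6.1·0.9492/477 = 0.02428 s.
t = x/V₂ + tᵢ = 24.9/1516 + 0.02428 = 0.04070 s.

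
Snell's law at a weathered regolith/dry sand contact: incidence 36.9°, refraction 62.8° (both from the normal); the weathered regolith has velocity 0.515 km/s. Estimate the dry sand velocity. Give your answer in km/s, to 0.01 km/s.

Snell's law: sin 36.9°/V₁ = sin 62.8°/V₂.
V₂ = V₁·sin 62.8°/sin 36.9° = 0.515 × 1.4813 = 0.76 km/s.

0.76 km/s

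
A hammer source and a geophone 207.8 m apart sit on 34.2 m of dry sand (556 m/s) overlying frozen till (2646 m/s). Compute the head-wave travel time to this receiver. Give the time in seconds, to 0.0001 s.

θ_c = arcsin(V₁/V₂) = arcsin(556/2646) = 12.13°, cos θ_c = 0.9777.
Intercept time tᵢ = 2h cos θ_c / V₁ = 2·34.2·0.9777/556 = 0.12027 s.
t = x/V₂ + tᵢ = 207.8/2646 + 0.12027 = 0.19881 s.

0.1988 s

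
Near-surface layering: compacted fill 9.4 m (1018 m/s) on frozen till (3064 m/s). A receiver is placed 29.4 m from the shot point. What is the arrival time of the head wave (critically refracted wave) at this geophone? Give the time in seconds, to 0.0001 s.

0.0270 s

t = x/V₂ + 2h·√(V₂²−V₁²)/(V₁V₂).
√(V₂²−V₁²) = √(3064²−1018²) = 2889.9 m/s; delay term = 2·9.4·2889.9/(1018·3064) = 0.01742 s.
t = 29.4/3064 + 0.01742 = 0.02701 s.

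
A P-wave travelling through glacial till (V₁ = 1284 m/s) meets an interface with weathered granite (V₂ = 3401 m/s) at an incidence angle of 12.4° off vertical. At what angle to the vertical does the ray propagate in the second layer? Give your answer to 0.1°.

sin θ₁/V₁ = sin θ₂/V₂ ⇒ sin θ₂ = 3401·sin 12.4°/1284 = 3401·0.2147/1284 = 0.5688.
θ₂ = arcsin 0.5688 = 34.67° from the normal.

34.7°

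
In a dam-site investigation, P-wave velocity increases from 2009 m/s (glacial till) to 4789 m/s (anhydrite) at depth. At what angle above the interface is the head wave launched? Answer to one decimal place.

65.2°

Critical incidence: sin θ_c = V₁/V₂ = 2009/4789 = 0.4195.
θ_c = arcsin 0.4195 = 24.80°.
Measured from the interface: 90° − 24.80° = 65.20°.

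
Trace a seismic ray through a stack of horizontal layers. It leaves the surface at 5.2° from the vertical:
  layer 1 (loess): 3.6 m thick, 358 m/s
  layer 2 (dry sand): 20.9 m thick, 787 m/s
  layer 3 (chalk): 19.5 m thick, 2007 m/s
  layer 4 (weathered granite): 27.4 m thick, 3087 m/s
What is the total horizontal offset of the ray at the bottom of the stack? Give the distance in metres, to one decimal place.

50.4 m

Apply Snell's law at each interface; in layer i the horizontal offset is hᵢ·tan θᵢ.
Layer 1: θ = 5.20°; offset = 3.6·tan 5.20° = 0.328 m.
Layer 2: sin θ = 787·sin 5.2°/358 = 0.1992, θ = 11.49°; offset = 20.9·tan 11.49° = 4.249 m.
Layer 3: sin θ = 2007·sin 5.2°/358 = 0.5081, θ = 30.54°; offset = 19.5·tan 30.54° = 11.503 m.
Layer 4: sin θ = 3087·sin 5.2°/358 = 0.7815, θ = 51.40°; offset = 27.4·tan 51.40° = 34.323 m.
Total horizontal offset = 50.403 m.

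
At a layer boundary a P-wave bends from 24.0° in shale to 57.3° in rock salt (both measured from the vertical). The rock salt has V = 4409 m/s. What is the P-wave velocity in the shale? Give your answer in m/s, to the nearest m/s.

2131 m/s

Snell's law: sin 24.0°/V₁ = sin 57.3°/V₂.
V₁ = V₂·sin 24.0°/sin 57.3° = 4409 × 0.4833 = 2131.05 m/s.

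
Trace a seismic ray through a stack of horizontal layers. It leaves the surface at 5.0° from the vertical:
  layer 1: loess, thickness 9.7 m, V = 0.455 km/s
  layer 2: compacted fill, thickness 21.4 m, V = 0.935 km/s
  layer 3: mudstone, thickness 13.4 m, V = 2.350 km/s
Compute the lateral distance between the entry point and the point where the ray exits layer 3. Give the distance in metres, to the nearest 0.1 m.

11.5 m

Apply Snell's law at each interface; in layer i the horizontal offset is hᵢ·tan θᵢ.
Layer 1: θ = 5.00°; offset = 9.7·tan 5.00° = 0.849 m.
Layer 2: sin θ = 0.935·sin 5.0°/0.455 = 0.1791, θ = 10.32°; offset = 21.4·tan 10.32° = 3.896 m.
Layer 3: sin θ = 2.350·sin 5.0°/0.455 = 0.4501, θ = 26.75°; offset = 13.4·tan 26.75° = 6.755 m.
Summing the layer offsets gives 11.499 m.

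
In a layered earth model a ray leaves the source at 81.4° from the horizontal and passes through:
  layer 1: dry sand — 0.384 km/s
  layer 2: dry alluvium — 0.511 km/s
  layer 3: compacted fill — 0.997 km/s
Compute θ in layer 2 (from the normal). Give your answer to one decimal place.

11.5°

From the normal: θ₁ = 90° − 81.4° = 8.6°.
Ray parameter p = sin 8.6° / 0.384 = 3.8941e-01 s/km.
sin θ_2 = p·V_2 = 3.8941e-01 × 0.511 = 0.1990.
θ_2 = arcsin 0.1990 = 11.48°.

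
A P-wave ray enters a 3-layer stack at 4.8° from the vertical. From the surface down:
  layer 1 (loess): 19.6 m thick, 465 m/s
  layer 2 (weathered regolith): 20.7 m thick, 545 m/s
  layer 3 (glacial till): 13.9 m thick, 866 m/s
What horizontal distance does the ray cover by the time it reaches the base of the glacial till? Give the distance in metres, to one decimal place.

5.9 m

p = sin θ₁/V₁ = sin 4.8°/465 = 1.7995e-04 s/m is conserved through the stack.
Layer 1: θ = 4.80°; offset = 19.6·tan 4.80° = 1.646 m.
Layer 2: sin θ = p·545 = 0.0981 → θ = 5.63°; offset = 20.7·tan 5.63° = 2.040 m.
Layer 3: sin θ = p·866 = 0.1558 → θ = 8.97°; offset = 13.9·tan 8.97° = 2.193 m.
Σ offsets = 5.879 m.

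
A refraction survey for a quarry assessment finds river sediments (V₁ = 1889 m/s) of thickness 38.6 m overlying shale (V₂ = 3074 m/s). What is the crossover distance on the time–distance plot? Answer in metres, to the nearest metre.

θ_c = arcsin(1889/3074) = 37.92°, so cos θ_c = 0.7889 and tᵢ = 2h cos θ_c/V₁ = 0.0322 s.
At crossover x/V₁ = x/V₂ + tᵢ ⇒ x = tᵢ/(1/V₁ − 1/V₂) = 0.03224/(5.2938e-04 − 3.2531e-04) = 157.99 m.

158 m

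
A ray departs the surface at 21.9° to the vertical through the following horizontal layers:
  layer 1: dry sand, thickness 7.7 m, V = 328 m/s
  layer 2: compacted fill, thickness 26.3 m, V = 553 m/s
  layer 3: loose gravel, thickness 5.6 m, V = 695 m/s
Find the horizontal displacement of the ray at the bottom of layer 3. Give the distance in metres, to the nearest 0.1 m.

31.6 m

p = sin θ₁/V₁ = sin 21.9°/328 = 1.1372e-03 s/m is conserved through the stack.
Layer 1: θ = 21.90°; offset = 7.7·tan 21.90° = 3.095 m.
Layer 2: sin θ = p·553 = 0.6288 → θ = 38.97°; offset = 26.3·tan 38.97° = 21.271 m.
Layer 3: sin θ = p·695 = 0.7903 → θ = 52.22°; offset = 5.6·tan 52.22° = 7.224 m.
Summing the layer offsets gives 31.590 m.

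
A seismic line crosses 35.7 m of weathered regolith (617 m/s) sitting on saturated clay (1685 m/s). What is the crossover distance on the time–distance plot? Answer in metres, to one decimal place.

104.8 m

x_cross = 2h·√((V₂+V₁)/(V₂−V₁)).
(V₂+V₁)/(V₂−V₁) = (1685+617)/(1685−617) = 2.1554; √ = 1.4681.
x_cross = 2·35.7·1.4681 = 104.83 m.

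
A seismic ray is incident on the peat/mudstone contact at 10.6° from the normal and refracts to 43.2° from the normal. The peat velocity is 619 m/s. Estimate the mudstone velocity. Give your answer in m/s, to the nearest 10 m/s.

2300 m/s

sin 10.6° = 0.1840; sin 43.2° = 0.6845.
V₂ = V₁·(sin θ₂/sin θ₁) = 619·(0.6845/0.1840) = 2303.51 m/s.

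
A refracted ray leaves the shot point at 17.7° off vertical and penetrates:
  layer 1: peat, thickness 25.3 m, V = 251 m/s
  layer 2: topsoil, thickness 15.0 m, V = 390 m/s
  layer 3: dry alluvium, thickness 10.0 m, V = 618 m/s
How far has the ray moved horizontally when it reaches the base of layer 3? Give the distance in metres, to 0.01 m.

Apply Snell's law at each interface; in layer i the horizontal offset is hᵢ·tan θᵢ.
Layer 1: θ = 17.70°; offset = 25.3·tan 17.70° = 8.0743 m.
Layer 2: sin θ = 390·sin 17.7°/251 = 0.4724, θ = 28.19°; offset = 15.0·tan 28.19° = 8.0397 m.
Layer 3: sin θ = 618·sin 17.7°/251 = 0.7486, θ = 48.47°; offset = 10.0·tan 48.47° = 11.2899 m.
Summing the layer offsets gives 27.4038 m.

27.40 m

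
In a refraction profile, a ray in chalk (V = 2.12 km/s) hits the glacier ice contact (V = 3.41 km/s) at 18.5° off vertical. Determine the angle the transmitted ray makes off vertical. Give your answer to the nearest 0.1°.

sin θ₁/V₁ = sin θ₂/V₂ ⇒ sin θ₂ = 3.41·sin 18.5°/2.12 = 3.41·0.3173/2.12 = 0.5104.
θ₂ = arcsin 0.5104 = 30.69° from the normal.

30.7°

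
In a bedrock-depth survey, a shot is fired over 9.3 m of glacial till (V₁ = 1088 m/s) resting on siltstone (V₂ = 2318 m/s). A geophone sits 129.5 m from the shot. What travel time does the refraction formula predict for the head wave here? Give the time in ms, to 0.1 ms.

θ_c = arcsin(V₁/V₂) = arcsin(1088/2318) = 27.99°, cos θ_c = 0.8830.
Intercept time tᵢ = 2h cos θ_c / V₁ = 2·9.3·0.8830/1088 = 0.01510 s.
t = x/V₂ + tᵢ = 129.5/2318 + 0.01510 = 0.07096 s.

71.0 ms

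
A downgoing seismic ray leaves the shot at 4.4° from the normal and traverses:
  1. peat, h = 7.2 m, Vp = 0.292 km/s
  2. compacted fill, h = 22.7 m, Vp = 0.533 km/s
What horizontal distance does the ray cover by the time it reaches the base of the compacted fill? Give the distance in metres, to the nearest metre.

4 m

p = sin θ₁/V₁ = sin 4.4°/0.292 = 2.6274e-01 s/km is conserved through the stack.
Layer 1: θ = 4.40°; offset = 7.2·tan 4.40° = 0.554 m.
Layer 2: sin θ = p·0.533 = 0.1400 → θ = 8.05°; offset = 22.7·tan 8.05° = 3.211 m.
Total horizontal offset = 3.765 m.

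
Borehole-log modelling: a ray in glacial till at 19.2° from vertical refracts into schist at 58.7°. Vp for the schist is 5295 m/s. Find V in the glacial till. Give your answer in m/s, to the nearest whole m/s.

2038 m/s

Snell's law: sin 19.2°/V₁ = sin 58.7°/V₂.
V₁ = V₂·sin 19.2°/sin 58.7° = 5295 × 0.3849 = 2037.96 m/s.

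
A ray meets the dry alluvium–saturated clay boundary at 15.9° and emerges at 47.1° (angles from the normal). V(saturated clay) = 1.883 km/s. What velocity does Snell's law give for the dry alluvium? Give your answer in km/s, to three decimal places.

sin 15.9° = 0.2740; sin 47.1° = 0.7325.
V₁ = V₂·(sin θ₁/sin θ₂) = 1.883·(0.2740/0.7325) = 0.704 km/s.

0.704 km/s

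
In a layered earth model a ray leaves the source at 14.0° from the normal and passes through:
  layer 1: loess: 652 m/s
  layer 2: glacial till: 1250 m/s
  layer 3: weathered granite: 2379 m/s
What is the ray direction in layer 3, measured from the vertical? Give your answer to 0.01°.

61.97°

Ray parameter p = sin 14.0° / 652 = 3.7105e-04 s/m.
sin θ_3 = p·V_3 = 3.7105e-04 × 2379 = 0.8827.
θ_3 = 61.97° from the vertical.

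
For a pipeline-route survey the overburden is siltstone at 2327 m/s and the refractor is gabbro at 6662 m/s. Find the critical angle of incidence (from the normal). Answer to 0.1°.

Critical incidence: sin θ_c = V₁/V₂ = 2327/6662 = 0.3493.
θ_c = arcsin 0.3493 = 20.44°.

20.4°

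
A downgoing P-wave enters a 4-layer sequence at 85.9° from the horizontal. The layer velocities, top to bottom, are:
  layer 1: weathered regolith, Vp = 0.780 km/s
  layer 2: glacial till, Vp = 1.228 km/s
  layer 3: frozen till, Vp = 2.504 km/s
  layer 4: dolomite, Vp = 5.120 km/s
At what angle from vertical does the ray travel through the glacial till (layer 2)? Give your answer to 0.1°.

6.5°

From the normal: θ₁ = 90° − 85.9° = 4.1°.
Snell's law across each interface conserves sin θ / V, so sin θ_2 = V_2·sin θ₁/V₁.
sin θ_2 = 1.228 × sin 4.1° / 0.780 = 0.1126.
θ_2 = 6.46° from the vertical.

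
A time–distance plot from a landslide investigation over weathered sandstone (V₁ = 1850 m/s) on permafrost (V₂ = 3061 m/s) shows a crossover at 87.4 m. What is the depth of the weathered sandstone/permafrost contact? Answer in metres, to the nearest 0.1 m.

21.7 m

x_cross = 2h·√((V₂+V₁)/(V₂−V₁)) → h = x_cross / (2·√((V₂+V₁)/(V₂−V₁))).
√((V₂+V₁)/(V₂−V₁)) = √((3061+1850)/(3061−1850)) = 2.0138.
h = 87.4 / (2·2.0138) = 21.70 m.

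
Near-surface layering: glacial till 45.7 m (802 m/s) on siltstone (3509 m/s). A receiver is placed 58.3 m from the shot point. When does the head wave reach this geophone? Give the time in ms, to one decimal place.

127.6 ms

θ_c = arcsin(V₁/V₂) = arcsin(802/3509) = 13.21°, cos θ_c = 0.9735.
Intercept time tᵢ = 2h cos θ_c / V₁ = 2·45.7·0.9735/802 = 0.11095 s.
t = x/V₂ + tᵢ = 58.3/3509 + 0.11095 = 0.12756 s.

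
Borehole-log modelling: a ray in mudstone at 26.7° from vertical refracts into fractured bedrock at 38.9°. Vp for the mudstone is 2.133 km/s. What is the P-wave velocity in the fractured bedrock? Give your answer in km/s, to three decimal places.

2.981 km/s

sin 26.7° = 0.4493; sin 38.9° = 0.6280.
V₂ = V₁·(sin θ₂/sin θ₁) = 2.133·(0.6280/0.4493) = 2.981 km/s.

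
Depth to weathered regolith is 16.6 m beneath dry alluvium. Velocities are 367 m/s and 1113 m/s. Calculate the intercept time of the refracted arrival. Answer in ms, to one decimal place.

tᵢ = 2h·√(V₂²−V₁²)/(V₁V₂).
√(V₂²−V₁²) = √(1113²−367²) = 1050.8 m/s.
tᵢ = 2·16.6·1050.8/(367·1113) = 0.08540 s.

85.4 ms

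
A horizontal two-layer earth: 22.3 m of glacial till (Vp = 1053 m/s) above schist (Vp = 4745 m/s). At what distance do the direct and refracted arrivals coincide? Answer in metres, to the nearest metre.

x_cross = 2h·√((V₂+V₁)/(V₂−V₁)).
(V₂+V₁)/(V₂−V₁) = (4745+1053)/(4745−1053) = 1.5704; √ = 1.2532.
x_cross = 2·22.3·1.2532 = 55.89 m.

56 m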